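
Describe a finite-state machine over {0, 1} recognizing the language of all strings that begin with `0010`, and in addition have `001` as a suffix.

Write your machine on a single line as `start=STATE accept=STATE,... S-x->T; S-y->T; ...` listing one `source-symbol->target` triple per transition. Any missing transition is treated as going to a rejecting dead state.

Build one automaton per condition and run them in lockstep. One (6 states) tracks whether the input so far still matches the prefix `0010`; the other (4 states) tracks how much of the suffix `001` has currently been matched. Each combined state is a pair, one component from each; accept when both components accept.
12 states suffice.
          0    1  
>  q0     q1   q2 
   q1     q3   q2 
   q2     q4   q2 
   q3     q5   q6 
   q4     q5   q2 
   q5     q5   q7 
   q6     q8   q2 
   q7     q4   q2 
   q8     q9  q10 
   q9     q9  q11 
   q10    q8  q10 
 * q11    q8  q10 
(> = start, * = accepting)

start=q0; accept=q11; q0-0->q1; q0-1->q2; q1-0->q3; q1-1->q2; q2-0->q4; q2-1->q2; q3-0->q5; q3-1->q6; q4-0->q5; q4-1->q2; q5-0->q5; q5-1->q7; q6-0->q8; q6-1->q2; q7-0->q4; q7-1->q2; q8-0->q9; q8-1->q10; q9-0->q9; q9-1->q11; q10-0->q8; q10-1->q10; q11-0->q8; q11-1->q10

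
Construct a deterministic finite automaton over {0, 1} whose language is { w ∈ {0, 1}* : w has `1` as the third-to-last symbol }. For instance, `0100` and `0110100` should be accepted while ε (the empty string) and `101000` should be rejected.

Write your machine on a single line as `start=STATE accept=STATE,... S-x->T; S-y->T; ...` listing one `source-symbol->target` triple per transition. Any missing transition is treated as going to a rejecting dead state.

A DFA must remember the last 3 symbols (since which symbol is third-to-last isn't known until the input ends). Use one state per possible window of the last ≤3 symbols; accept from those whose window starts with `1`.
With 15 states:
       0  1 
>  A   B  C 
   B   D  E 
   C   F  G 
   D   H  I 
   E   J  K 
   F   L  M 
   G   N  O 
   H   H  I 
   I   J  K 
   J   L  M 
   K   N  O 
 * L   H  I 
 * M   J  K 
 * N   L  M 
 * O   N  O 
(> = start, * = accepting)

start=A; accept=L,M,N,O; A-0->B; A-1->C; B-0->D; B-1->E; C-0->F; C-1->G; D-0->H; D-1->I; E-0->J; E-1->K; F-0->L; F-1->M; G-0->N; G-1->O; H-0->H; H-1->I; I-0->J; I-1->K; J-0->L; J-1->M; K-0->N; K-1->O; L-0->H; L-1->I; M-0->J; M-1->K; N-0->L; N-1->M; O-0->N; O-1->O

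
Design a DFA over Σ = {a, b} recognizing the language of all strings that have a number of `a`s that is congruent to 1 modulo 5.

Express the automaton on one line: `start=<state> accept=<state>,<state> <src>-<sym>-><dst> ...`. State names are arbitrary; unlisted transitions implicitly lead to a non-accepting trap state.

The only thing that matters is how many `a`s have appeared, reduced mod 5. Use one state per residue: S0 for 0, …, S4 for 4. Reading `a` moves to the next residue; anything else stays put. S1 is accepting.
        a   b  
>  S0   S1  S0 
 * S1   S2  S1 
   S2   S3  S2 
   S3   S4  S3 
   S4   S0  S4 
(> = start, * = accepting)

start=S0 accept=S1 S0-a->S1 S0-b->S0 S1-a->S2 S1-b->S1 S2-a->S3 S2-b->S2 S3-a->S4 S3-b->S3 S4-a->S0 S4-b->S4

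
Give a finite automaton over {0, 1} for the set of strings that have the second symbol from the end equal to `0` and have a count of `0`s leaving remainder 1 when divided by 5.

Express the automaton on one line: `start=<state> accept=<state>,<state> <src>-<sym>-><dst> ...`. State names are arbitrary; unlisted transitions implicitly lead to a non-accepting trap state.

Build one automaton per condition and run them in lockstep. One (7 states) tracks the last 2 symbols read; the other (5 states) tracks the count of `0`s modulo 5. Each combined state is a pair, one component from each; accept when both components accept. Equivalent product states are then merged.
A 9-state machine:
        0   1  
>  q0   q1  q0 
   q1   q2  q3 
   q2   q4  q2 
 * q3   q2  q5 
   q4   q6  q4 
   q5   q2  q5 
   q6   q7  q6 
   q7   q8  q0 
 * q8   q2  q3 
(> = start, * = accepting)

start=q0 accept=q3,q8 q0-0->q1 q0-1->q0 q1-0->q2 q1-1->q3 q2-0->q4 q2-1->q2 q3-0->q2 q3-1->q5 q4-0->q6 q4-1->q4 q5-0->q2 q5-1->q5 q6-0->q7 q6-1->q6 q7-0->q8 q7-1->q0 q8-0->q2 q8-1->q3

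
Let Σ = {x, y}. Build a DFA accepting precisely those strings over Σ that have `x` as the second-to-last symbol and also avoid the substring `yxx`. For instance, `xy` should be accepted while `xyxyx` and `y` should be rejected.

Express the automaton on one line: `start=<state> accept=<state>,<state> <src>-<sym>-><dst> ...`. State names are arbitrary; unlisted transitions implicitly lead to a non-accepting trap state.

Handle the two conditions separately and then intersect. The first has 7 states tracking the last 2 symbols read; the second has 4 states tracking partial matches of the forbidden pattern `yxx`. A product state is a pair (one from each), accepting exactly when both do.
With 11 states:
       x  y 
>  A   B  C 
   B   D  E 
   C   F  G 
 * D   D  E 
 * E   F  G 
   F   H  E 
   G   F  G 
   H   H  I 
   I   J  K 
   J   H  I 
   K   J  K 
(> = start, * = accepting)

start=A accept=D,E A-x->B A-y->C B-x->D B-y->E C-x->F C-y->G D-x->D D-y->E E-x->F E-y->G F-x->H F-y->E G-x->F G-y->G H-x->H H-y->I I-x->J I-y->K J-x->H J-y->I K-x->J K-y->K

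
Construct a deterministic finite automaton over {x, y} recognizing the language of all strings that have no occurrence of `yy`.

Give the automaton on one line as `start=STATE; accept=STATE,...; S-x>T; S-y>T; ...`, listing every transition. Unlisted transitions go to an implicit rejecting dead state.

start=q0; accept=q0,q1; q0-x>q0; q0-y>q1; q1-x>q0; q1-y>q2; q2-x>q2; q2-y>q2

Track partial matches of the forbidden pattern `yy`. State q2 is a dead state reached once `yy` has occurred; every other state accepts. q0 means no part of `yy` is currently matched.
        x   y  
>* q0   q0  q1 
 * q1   q0  q2 
   q2   q2  q2 
(> = start, * = accepting)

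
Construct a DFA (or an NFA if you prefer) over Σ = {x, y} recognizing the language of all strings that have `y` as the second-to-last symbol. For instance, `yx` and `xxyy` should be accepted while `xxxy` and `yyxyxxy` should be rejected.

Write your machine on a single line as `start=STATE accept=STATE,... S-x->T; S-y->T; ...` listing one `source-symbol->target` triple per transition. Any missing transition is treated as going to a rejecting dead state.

A DFA must remember the last 2 symbols (since which symbol is second-to-last isn't known until the input ends). Use one state per possible window of the last ≤2 symbols; accept from those whose window starts with `y`.
7 states suffice.
        x   y  
>  S0   S1  S2 
   S1   S3  S4 
   S2   S5  S6 
   S3   S3  S4 
   S4   S5  S6 
 * S5   S3  S4 
 * S6   S5  S6 
(> = start, * = accepting)

start=S0; accept=S5,S6; S0-x->S1; S0-y->S2; S1-x->S3; S1-y->S4; S2-x->S5; S2-y->S6; S3-x->S3; S3-y->S4; S4-x->S5; S4-y->S6; S5-x->S3; S5-y->S4; S6-x->S5; S6-y->S6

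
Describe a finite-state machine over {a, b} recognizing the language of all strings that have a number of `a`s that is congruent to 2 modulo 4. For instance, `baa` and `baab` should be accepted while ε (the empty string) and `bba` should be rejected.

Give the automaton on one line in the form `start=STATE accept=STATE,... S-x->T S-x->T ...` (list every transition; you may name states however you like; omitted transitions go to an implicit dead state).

start=q0 accept=q2 q0-a->q1 q0-b->q0 q1-a->q2 q1-b->q1 q2-a->q3 q2-b->q2 q3-a->q0 q3-b->q3

The only thing that matters is how many `a`s have appeared, reduced mod 4. Use one state per residue: q0 for 0, …, q3 for 3. Reading `a` moves to the next residue; anything else stays put. q2 is accepting.
With 4 states:
        a   b  
>  q0   q1  q0 
   q1   q2  q1 
 * q2   q3  q2 
   q3   q0  q3 
(> = start, * = accepting)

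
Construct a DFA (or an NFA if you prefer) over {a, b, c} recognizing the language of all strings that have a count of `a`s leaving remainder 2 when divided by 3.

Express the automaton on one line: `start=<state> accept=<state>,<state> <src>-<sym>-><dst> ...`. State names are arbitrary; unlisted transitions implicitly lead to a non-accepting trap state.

start=q0 accept=q2 q0-a->q1 q0-b->q0 q0-c->q0 q1-a->q2 q1-b->q1 q1-c->q1 q2-a->q0 q2-b->q2 q2-c->q2

Keep the running count of `a`s modulo 3: each `a` advances along the cycle q0 → q1 → q2 → q0 while other symbols loop. Accept at q2.
A 3-state machine:
        a   b   c  
>  q0   q1  q0  q0 
   q1   q2  q1  q1 
 * q2   q0  q2  q2 
(> = start, * = accepting)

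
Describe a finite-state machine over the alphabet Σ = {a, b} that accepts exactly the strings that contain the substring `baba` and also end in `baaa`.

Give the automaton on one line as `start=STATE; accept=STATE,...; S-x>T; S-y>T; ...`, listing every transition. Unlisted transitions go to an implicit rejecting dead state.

start=q0; accept=q9; q0-a>q0; q0-b>q1; q1-a>q2; q1-b>q1; q2-a>q3; q2-b>q4; q3-a>q5; q3-b>q1; q4-a>q6; q4-b>q1; q5-a>q0; q5-b>q1; q6-a>q7; q6-b>q8; q7-a>q9; q7-b>q8; q8-a>q6; q8-b>q8; q9-a>q10; q9-b>q8; q10-a>q10; q10-b>q8

Run two small machines in parallel and take their product. One (5 states) tracks whether and how much of `baba` has been seen; the other (5 states) tracks how much of the suffix `baaa` has currently been matched. Each combined state is a pair, one component from each; accept when both components accept.
An 11-state machine:
          a    b  
>  q0     q0   q1 
   q1     q2   q1 
   q2     q3   q4 
   q3     q5   q1 
   q4     q6   q1 
   q5     q0   q1 
   q6     q7   q8 
   q7     q9   q8 
   q8     q6   q8 
 * q9    q10   q8 
   q10   q10   q8 
(> = start, * = accepting)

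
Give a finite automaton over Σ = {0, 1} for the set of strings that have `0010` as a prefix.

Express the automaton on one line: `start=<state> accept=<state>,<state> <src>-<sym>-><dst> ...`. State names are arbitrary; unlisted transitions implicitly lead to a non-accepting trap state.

Check the first 4 symbols one by one: S0 through S3 record how many have matched `0010` so far; any wrong symbol goes to the dead state S5. After all 4 match we enter the accepting sink S4.
With 6 states:
        0   1  
>  S0   S1  S5 
   S1   S2  S5 
   S2   S5  S3 
   S3   S4  S5 
 * S4   S4  S4 
   S5   S5  S5 
(> = start, * = accepting)

start=S0 accept=S4 S0-0->S1 S0-1->S5 S1-0->S2 S1-1->S5 S2-0->S5 S2-1->S3 S3-0->S4 S3-1->S5 S4-0->S4 S4-1->S4 S5-0->S5 S5-1->S5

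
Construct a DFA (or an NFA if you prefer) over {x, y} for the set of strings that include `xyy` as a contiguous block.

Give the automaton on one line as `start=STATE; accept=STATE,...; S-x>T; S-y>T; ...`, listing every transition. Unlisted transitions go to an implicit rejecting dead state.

start=S0; accept=S3; S0-x>S1; S0-y>S0; S1-x>S1; S1-y>S2; S2-x>S1; S2-y>S3; S3-x>S3; S3-y>S3

Track how much of `xyy` has been matched so far: state S0 is no progress, S3 is the absorbing accept state reached once `xyy` has occurred. Intermediate states record partial matches; on a mismatch, fall back to the longest reusable overlap.
With 4 states:
        x   y  
>  S0   S1  S0 
   S1   S1  S2 
   S2   S1  S3 
 * S3   S3  S3 
(> = start, * = accepting)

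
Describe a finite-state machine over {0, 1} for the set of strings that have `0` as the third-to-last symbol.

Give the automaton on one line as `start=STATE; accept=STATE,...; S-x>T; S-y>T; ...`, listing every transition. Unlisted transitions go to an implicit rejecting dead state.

Because acceptance depends on a position counted from the end, the machine has to buffer the most recent 3 symbols. Make each state the string of the last up-to-3 symbols read; on input `x` shift the window left and append `x`. Accept when the buffered window has length 3 and begins with `0`.
15 states suffice.
          0    1  
>  s0     s1   s2 
   s1     s3   s4 
   s2     s5   s6 
   s3     s7   s8 
   s4     s9  s10 
   s5    s11  s12 
   s6    s13  s14 
 * s7     s7   s8 
 * s8     s9  s10 
 * s9    s11  s12 
 * s10   s13  s14 
   s11    s7   s8 
   s12    s9  s10 
   s13   s11  s12 
   s14   s13  s14 
(> = start, * = accepting)

start=s0; accept=s7,s8,s9,s10; s0-0>s1; s0-1>s2; s1-0>s3; s1-1>s4; s2-0>s5; s2-1>s6; s3-0>s7; s3-1>s8; s4-0>s9; s4-1>s10; s5-0>s11; s5-1>s12; s6-0>s13; s6-1>s14; s7-0>s7; s7-1>s8; s8-0>s9; s8-1>s10; s9-0>s11; s9-1>s12; s10-0>s13; s10-1>s14; s11-0>s7; s11-1>s8; s12-0>s9; s12-1>s10; s13-0>s11; s13-1>s12; s14-0>s13; s14-1>s14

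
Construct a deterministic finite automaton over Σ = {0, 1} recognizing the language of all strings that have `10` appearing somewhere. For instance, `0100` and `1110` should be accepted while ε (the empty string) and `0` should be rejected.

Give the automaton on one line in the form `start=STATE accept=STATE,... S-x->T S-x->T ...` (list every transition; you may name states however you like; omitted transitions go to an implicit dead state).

start=s0 accept=s2 s0-0->s0 s0-1->s1 s1-0->s2 s1-1->s1 s2-0->s2 s2-1->s2

Track how much of `10` has been matched so far: state s0 is no progress, s2 is the absorbing accept state reached once `10` has occurred. Intermediate states record partial matches; on a mismatch, fall back to the longest reusable overlap.
3 states suffice.
        0   1  
>  s0   s0  s1 
   s1   s2  s1 
 * s2   s2  s2 
(> = start, * = accepting)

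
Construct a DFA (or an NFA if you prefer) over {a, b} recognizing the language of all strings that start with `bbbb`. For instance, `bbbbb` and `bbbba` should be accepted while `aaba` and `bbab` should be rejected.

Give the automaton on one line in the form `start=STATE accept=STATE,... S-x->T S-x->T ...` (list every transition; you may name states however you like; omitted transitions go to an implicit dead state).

Check the first 4 symbols one by one: q0 through q3 record how many have matched `bbbb` so far; any wrong symbol goes to the dead state q5. After all 4 match we enter the accepting sink q4.
With 6 states:
        a   b  
>  q0   q5  q1 
   q1   q5  q2 
   q2   q5  q3 
   q3   q5  q4 
 * q4   q4  q4 
   q5   q5  q5 
(> = start, * = accepting)

start=q0 accept=q4 q0-a->q5 q0-b->q1 q1-a->q5 q1-b->q2 q2-a->q5 q2-b->q3 q3-a->q5 q3-b->q4 q4-a->q4 q4-b->q4 q5-a->q5 q5-b->q5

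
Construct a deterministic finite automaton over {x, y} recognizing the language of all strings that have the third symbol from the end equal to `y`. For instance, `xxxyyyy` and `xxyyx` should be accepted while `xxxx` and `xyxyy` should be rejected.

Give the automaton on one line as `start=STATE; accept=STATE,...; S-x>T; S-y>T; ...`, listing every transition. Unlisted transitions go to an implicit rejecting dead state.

start=q0; accept=q11,q12,q13,q14; q0-x>q1; q0-y>q2; q1-x>q3; q1-y>q4; q2-x>q5; q2-y>q6; q3-x>q7; q3-y>q8; q4-x>q9; q4-y>q10; q5-x>q11; q5-y>q12; q6-x>q13; q6-y>q14; q7-x>q7; q7-y>q8; q8-x>q9; q8-y>q10; q9-x>q11; q9-y>q12; q10-x>q13; q10-y>q14; q11-x>q7; q11-y>q8; q12-x>q9; q12-y>q10; q13-x>q11; q13-y>q12; q14-x>q13; q14-y>q14

Because acceptance depends on a position counted from the end, the machine has to buffer the most recent 3 symbols. Make each state the string of the last up-to-3 symbols read; on input `x` shift the window left and append `x`. Accept when the buffered window has length 3 and begins with `y`.
With 15 states:
          x    y  
>  q0     q1   q2 
   q1     q3   q4 
   q2     q5   q6 
   q3     q7   q8 
   q4     q9  q10 
   q5    q11  q12 
   q6    q13  q14 
   q7     q7   q8 
   q8     q9  q10 
   q9    q11  q12 
   q10   q13  q14 
 * q11    q7   q8 
 * q12    q9  q10 
 * q13   q11  q12 
 * q14   q13  q14 
(> = start, * = accepting)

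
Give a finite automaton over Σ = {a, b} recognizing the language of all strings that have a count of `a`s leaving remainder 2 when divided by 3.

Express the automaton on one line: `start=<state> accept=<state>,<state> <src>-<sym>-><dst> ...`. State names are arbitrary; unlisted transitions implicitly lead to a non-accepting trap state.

The only thing that matters is how many `a`s have appeared, reduced mod 3. Use one state per residue: s0 for 0, …, s2 for 2. Reading `a` moves to the next residue; anything else stays put. s2 is accepting.
3 states suffice.
        a   b  
>  s0   s1  s0 
   s1   s2  s1 
 * s2   s0  s2 
(> = start, * = accepting)

start=s0 accept=s2 s0-a->s1 s0-b->s0 s1-a->s2 s1-b->s1 s2-a->s0 s2-b->s2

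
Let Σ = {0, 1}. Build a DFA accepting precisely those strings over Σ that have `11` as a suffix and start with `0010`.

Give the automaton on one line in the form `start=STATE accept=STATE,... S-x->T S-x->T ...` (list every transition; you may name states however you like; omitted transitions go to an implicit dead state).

start=S0 accept=S9 S0-0->S1 S0-1->S2 S1-0->S3 S1-1->S2 S2-0->S4 S2-1->S5 S3-0->S4 S3-1->S6 S4-0->S4 S4-1->S2 S5-0->S4 S5-1->S5 S6-0->S7 S6-1->S5 S7-0->S7 S7-1->S8 S8-0->S7 S8-1->S9 S9-0->S7 S9-1->S9

Run two small machines in parallel and take their product. The first has 3 states tracking how much of the suffix `11` has currently been matched; the second has 6 states tracking whether the input so far still matches the prefix `0010`. A product state is a pair (one from each), accepting exactly when both do.
With 10 states:
        0   1  
>  S0   S1  S2 
   S1   S3  S2 
   S2   S4  S5 
   S3   S4  S6 
   S4   S4  S2 
   S5   S4  S5 
   S6   S7  S5 
   S7   S7  S8 
   S8   S7  S9 
 * S9   S7  S9 
(> = start, * = accepting)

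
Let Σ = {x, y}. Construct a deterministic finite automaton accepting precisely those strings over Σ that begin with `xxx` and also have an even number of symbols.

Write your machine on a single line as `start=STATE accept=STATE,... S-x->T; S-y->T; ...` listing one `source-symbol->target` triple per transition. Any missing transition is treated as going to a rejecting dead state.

Build one automaton per condition and run them in lockstep. The first has 5 states tracking whether the input so far still matches the prefix `xxx`; the second has 2 states tracking the input length modulo 2. A product state is a pair (one from each), accepting exactly when both do. Equivalent product states are then merged.
       x  y 
>  A   B  C 
   B   D  C 
   C   C  C 
   D   E  C 
   E   F  F 
 * F   E  E 
(> = start, * = accepting)

start=A; accept=F; A-x->B; A-y->C; B-x->D; B-y->C; C-x->C; C-y->C; D-x->E; D-y->C; E-x->F; E-y->F; F-x->E; F-y->E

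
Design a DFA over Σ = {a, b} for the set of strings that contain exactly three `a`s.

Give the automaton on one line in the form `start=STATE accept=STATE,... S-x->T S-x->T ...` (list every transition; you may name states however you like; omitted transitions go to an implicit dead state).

start=q0 accept=q3 q0-a->q1 q0-b->q0 q1-a->q2 q1-b->q1 q2-a->q3 q2-b->q2 q3-a->q4 q3-b->q3 q4-a->q4 q4-b->q4

Only the number of `a`s matters, and only up to 4. Make a chain q0 → q1 → q2 → q3 → q4 advanced by each `a` (with q4 absorbing); every other symbol self-loops. The accepting set is {q3}.
5 states suffice.
        a   b  
>  q0   q1  q0 
   q1   q2  q1 
   q2   q3  q2 
 * q3   q4  q3 
   q4   q4  q4 
(> = start, * = accepting)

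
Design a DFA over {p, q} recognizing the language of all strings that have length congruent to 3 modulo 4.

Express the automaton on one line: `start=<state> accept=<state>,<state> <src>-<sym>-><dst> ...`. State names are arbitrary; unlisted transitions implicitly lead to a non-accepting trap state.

start=s0 accept=s3 s0-p->s1 s0-q->s1 s1-p->s2 s1-q->s2 s2-p->s3 s2-q->s3 s3-p->s0 s3-q->s0

Only the length mod 4 matters, so use a 4-cycle: from any state, every input symbol moves to the next state, wrapping s3 back to s0. Mark s3 accepting.
A 4-state machine:
        p   q  
>  s0   s1  s1 
   s1   s2  s2 
   s2   s3  s3 
 * s3   s0  s0 
(> = start, * = accepting)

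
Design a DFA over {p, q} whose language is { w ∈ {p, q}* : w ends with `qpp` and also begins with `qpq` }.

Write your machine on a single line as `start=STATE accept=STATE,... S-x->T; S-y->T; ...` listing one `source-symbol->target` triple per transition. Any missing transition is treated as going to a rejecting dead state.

Handle the two conditions separately and then intersect. One (4 states) tracks how much of the suffix `qpp` has currently been matched; the other (5 states) tracks whether the input so far still matches the prefix `qpq`. Each combined state is a pair, one component from each; accept when both components accept.
       p  q 
>  A   B  C 
   B   B  D 
   C   E  D 
   D   F  D 
   E   G  H 
   F   G  D 
   G   B  D 
   H   I  H 
   I   J  H 
 * J   K  H 
   K   K  H 
(> = start, * = accepting)

start=A; accept=J; A-p->B; A-q->C; B-p->B; B-q->D; C-p->E; C-q->D; D-p->F; D-q->D; E-p->G; E-q->H; F-p->G; F-q->D; G-p->B; G-q->D; H-p->I; H-q->H; I-p->J; I-q->H; J-p->K; J-q->H; K-p->K; K-q->H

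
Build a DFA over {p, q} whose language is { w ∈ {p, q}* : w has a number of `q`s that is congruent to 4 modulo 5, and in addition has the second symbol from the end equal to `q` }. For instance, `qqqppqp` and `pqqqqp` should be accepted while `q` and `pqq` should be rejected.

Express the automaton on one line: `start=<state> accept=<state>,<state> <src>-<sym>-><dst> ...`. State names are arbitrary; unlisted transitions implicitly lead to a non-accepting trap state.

start=A accept=O,R A-p->B A-q->C B-p->D B-q->E C-p->F C-q->G D-p->D D-q->E E-p->F E-q->G F-p->H F-q->I G-p->J G-q->K H-p->H H-q->I I-p->J I-q->K J-p->L J-q->M K-p->N K-q->O L-p->L L-q->M M-p->N M-q->O N-p->P N-q->Q O-p->R O-q->S P-p->P P-q->Q Q-p->R Q-q->S R-p->T R-q->U S-p->V S-q->W T-p->T T-q->U U-p->V U-q->W V-p->D V-q->E W-p->F W-q->G

Build one automaton per condition and run them in lockstep. One (5 states) tracks the count of `q`s modulo 5; the other (7 states) tracks the last 2 symbols read. Each combined state is a pair, one component from each; accept when both components accept.
23 states suffice.
       p  q 
>  A   B  C 
   B   D  E 
   C   F  G 
   D   D  E 
   E   F  G 
   F   H  I 
   G   J  K 
   H   H  I 
   I   J  K 
   J   L  M 
   K   N  O 
   L   L  M 
   M   N  O 
   N   P  Q 
 * O   R  S 
   P   P  Q 
   Q   R  S 
 * R   T  U 
   S   V  W 
   T   T  U 
   U   V  W 
   V   D  E 
   W   F  G 
(> = start, * = accepting)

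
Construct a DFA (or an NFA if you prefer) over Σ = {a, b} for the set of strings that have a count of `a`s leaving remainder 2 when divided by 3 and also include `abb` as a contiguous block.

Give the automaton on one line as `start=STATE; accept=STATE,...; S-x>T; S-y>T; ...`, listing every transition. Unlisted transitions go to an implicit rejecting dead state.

start=q0; accept=q8; q0-a>q1; q0-b>q0; q1-a>q2; q1-b>q3; q2-a>q4; q2-b>q5; q3-a>q2; q3-b>q6; q4-a>q1; q4-b>q7; q5-a>q4; q5-b>q8; q6-a>q8; q6-b>q6; q7-a>q1; q7-b>q9; q8-a>q9; q8-b>q8; q9-a>q6; q9-b>q9

Handle the two conditions separately and then intersect. One (3 states) tracks the count of `a`s modulo 3; the other (4 states) tracks whether and how much of `abb` has been seen. Each combined state is a pair, one component from each; accept when both components accept.
10 states suffice.
        a   b  
>  q0   q1  q0 
   q1   q2  q3 
   q2   q4  q5 
   q3   q2  q6 
   q4   q1  q7 
   q5   q4  q8 
   q6   q8  q6 
   q7   q1  q9 
 * q8   q9  q8 
   q9   q6  q9 
(> = start, * = accepting)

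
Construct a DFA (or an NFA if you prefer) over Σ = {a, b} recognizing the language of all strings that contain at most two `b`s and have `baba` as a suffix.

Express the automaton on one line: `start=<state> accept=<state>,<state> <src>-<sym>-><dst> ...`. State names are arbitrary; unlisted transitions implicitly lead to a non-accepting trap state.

start=S0 accept=S5 S0-a->S0 S0-b->S1 S1-a->S2 S1-b->S3 S2-a->S3 S2-b->S4 S3-a->S3 S3-b->S3 S4-a->S5 S4-b->S3 S5-a->S3 S5-b->S3

Build one automaton per condition and run them in lockstep. The first has 4 states tracking the count of `b`s, saturating at 3; the second has 5 states tracking how much of the suffix `baba` has currently been matched. A product state is a pair (one from each), accepting exactly when both do. After merging equivalent states the machine shrinks.
6 states suffice.
        a   b  
>  S0   S0  S1 
   S1   S2  S3 
   S2   S3  S4 
   S3   S3  S3 
   S4   S5  S3 
 * S5   S3  S3 
(> = start, * = accepting)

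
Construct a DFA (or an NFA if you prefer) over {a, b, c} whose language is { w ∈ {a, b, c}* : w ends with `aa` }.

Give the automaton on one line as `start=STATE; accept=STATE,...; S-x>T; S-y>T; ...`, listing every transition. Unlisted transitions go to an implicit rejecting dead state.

start=S0; accept=S2; S0-a>S1; S0-b>S0; S0-c>S0; S1-a>S2; S1-b>S0; S1-c>S0; S2-a>S2; S2-b>S0; S2-c>S0

Remember how much of `aa` the current input suffix matches. State S0 means no match yet; S1 means the last symbol is `a`; S2 means the last 2 symbols are `aa`. Only S2 accepts. On a mismatch, fall back to the longest proper suffix that is still a prefix of `aa`.
A 3-state machine:
        a   b   c  
>  S0   S1  S0  S0 
   S1   S2  S0  S0 
 * S2   S2  S0  S0 
(> = start, * = accepting)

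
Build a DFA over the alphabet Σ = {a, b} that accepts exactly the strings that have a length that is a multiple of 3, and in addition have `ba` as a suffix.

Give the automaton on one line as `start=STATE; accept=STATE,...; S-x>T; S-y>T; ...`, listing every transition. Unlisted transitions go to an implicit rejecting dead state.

start=q0; accept=q4; q0-a>q1; q0-b>q1; q1-a>q2; q1-b>q3; q2-a>q0; q2-b>q0; q3-a>q4; q3-b>q0; q4-a>q1; q4-b>q1

Build one automaton per condition and run them in lockstep. The first has 3 states tracking the input length modulo 3; the second has 3 states tracking how much of the suffix `ba` has currently been matched. A product state is a pair (one from each), accepting exactly when both do. After merging equivalent states the machine shrinks.
5 states suffice.
        a   b  
>  q0   q1  q1 
   q1   q2  q3 
   q2   q0  q0 
   q3   q4  q0 
 * q4   q1  q1 
(> = start, * = accepting)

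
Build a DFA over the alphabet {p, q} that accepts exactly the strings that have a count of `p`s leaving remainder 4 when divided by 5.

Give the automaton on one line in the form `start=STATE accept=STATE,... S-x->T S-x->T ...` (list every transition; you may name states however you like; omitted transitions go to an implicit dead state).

start=A accept=E A-p->B A-q->A B-p->C B-q->B C-p->D C-q->C D-p->E D-q->D E-p->A E-q->E

The only thing that matters is how many `p`s have appeared, reduced mod 5. Use one state per residue: A for 0, …, E for 4. Reading `p` moves to the next residue; anything else stays put. E is accepting.
A 5-state machine:
       p  q 
>  A   B  A 
   B   C  B 
   C   D  C 
   D   E  D 
 * E   A  E 
(> = start, * = accepting)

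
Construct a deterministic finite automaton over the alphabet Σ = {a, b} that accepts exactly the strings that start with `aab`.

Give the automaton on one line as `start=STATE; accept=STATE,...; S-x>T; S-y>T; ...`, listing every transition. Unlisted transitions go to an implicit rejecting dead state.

start=q0; accept=q3; q0-a>q1; q0-b>q4; q1-a>q2; q1-b>q4; q2-a>q4; q2-b>q3; q3-a>q3; q3-b>q3; q4-a>q4; q4-b>q4

Check the first 3 symbols one by one: q0 through q2 record how many have matched `aab` so far; any wrong symbol goes to the dead state q4. After all 3 match we enter the accepting sink q3.
With 5 states:
        a   b  
>  q0   q1  q4 
   q1   q2  q4 
   q2   q4  q3 
 * q3   q3  q3 
   q4   q4  q4 
(> = start, * = accepting)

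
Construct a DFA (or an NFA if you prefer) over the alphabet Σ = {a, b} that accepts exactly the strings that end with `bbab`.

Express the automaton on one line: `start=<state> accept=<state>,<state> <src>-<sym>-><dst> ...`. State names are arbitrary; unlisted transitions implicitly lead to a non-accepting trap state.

Remember how much of `bbab` the current input suffix matches. State s0 means no match yet; s1 means the last symbol is `b`; s2 means the last 2 symbols are `bb`; s3 means the last 3 symbols are `bba`; s4 means the last 4 symbols are `bbab`. Only s4 accepts. On a mismatch, fall back to the longest proper suffix that is still a prefix of `bbab`.
        a   b  
>  s0   s0  s1 
   s1   s0  s2 
   s2   s3  s2 
   s3   s0  s4 
 * s4   s0  s2 
(> = start, * = accepting)

start=s0 accept=s4 s0-a->s0 s0-b->s1 s1-a->s0 s1-b->s2 s2-a->s3 s2-b->s2 s3-a->s0 s3-b->s4 s4-a->s0 s4-b->s2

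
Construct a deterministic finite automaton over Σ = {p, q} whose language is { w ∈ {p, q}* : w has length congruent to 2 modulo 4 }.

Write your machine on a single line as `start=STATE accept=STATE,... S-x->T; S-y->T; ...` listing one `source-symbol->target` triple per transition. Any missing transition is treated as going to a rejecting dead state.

Count input length modulo 4: every symbol advances one step around the cycle A → B → C → D → A. Accept at C.
A 4-state machine:
       p  q 
>  A   B  B 
   B   C  C 
 * C   D  D 
   D   A  A 
(> = start, * = accepting)

start=A; accept=C; A-p->B; A-q->B; B-p->C; B-q->C; C-p->D; C-q->D; D-p->A; D-q->A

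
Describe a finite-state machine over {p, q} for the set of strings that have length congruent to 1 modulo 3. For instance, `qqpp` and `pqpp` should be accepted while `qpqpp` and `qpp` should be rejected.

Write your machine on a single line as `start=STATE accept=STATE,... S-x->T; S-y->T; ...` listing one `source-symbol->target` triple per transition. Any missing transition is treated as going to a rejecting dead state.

start=A; accept=B; A-p->B; A-q->B; B-p->C; B-q->C; C-p->A; C-q->A

Only the length mod 3 matters, so use a 3-cycle: from any state, every input symbol moves to the next state, wrapping C back to A. Mark B accepting.
       p  q 
>  A   B  B 
 * B   C  C 
   C   A  A 
(> = start, * = accepting)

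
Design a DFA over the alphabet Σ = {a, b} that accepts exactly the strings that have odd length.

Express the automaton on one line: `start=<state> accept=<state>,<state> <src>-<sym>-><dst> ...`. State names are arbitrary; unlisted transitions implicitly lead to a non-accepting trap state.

Count input length modulo 2: every symbol advances one step around the cycle q0 → q1 → q0. Accept at q1.
With 2 states:
        a   b  
>  q0   q1  q1 
 * q1   q0  q0 
(> = start, * = accepting)

start=q0 accept=q1 q0-a->q1 q0-b->q1 q1-a->q0 q1-b->q0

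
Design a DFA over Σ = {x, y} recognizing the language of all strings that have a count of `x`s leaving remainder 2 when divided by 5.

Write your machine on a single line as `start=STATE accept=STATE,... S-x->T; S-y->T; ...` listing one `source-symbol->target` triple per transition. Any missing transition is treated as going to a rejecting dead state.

Keep the running count of `x`s modulo 5: each `x` advances along the cycle A → B → C → D → E → A while other symbols loop. Accept at C.
       x  y 
>  A   B  A 
   B   C  B 
 * C   D  C 
   D   E  D 
   E   A  E 
(> = start, * = accepting)

start=A; accept=C; A-x->B; A-y->A; B-x->C; B-y->B; C-x->D; C-y->C; D-x->E; D-y->D; E-x->A; E-y->E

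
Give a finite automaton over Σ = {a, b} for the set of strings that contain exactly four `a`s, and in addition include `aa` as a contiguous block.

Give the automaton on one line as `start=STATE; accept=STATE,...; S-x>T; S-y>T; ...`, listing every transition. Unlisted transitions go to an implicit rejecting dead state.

start=q0; accept=q6; q0-a>q1; q0-b>q0; q1-a>q2; q1-b>q3; q2-a>q4; q2-b>q2; q3-a>q5; q3-b>q3; q4-a>q6; q4-b>q4; q5-a>q4; q5-b>q7; q6-a>q8; q6-b>q6; q7-a>q9; q7-b>q7; q8-a>q8; q8-b>q8; q9-a>q6; q9-b>q10; q10-a>q11; q10-b>q10; q11-a>q8; q11-b>q12; q12-a>q13; q12-b>q12; q13-a>q8; q13-b>q14; q14-a>q13; q14-b>q14

Build one automaton per condition and run them in lockstep. One (6 states) tracks the count of `a`s, saturating at 5; the other (3 states) tracks whether and how much of `aa` has been seen. Each combined state is a pair, one component from each; accept when both components accept.
With 15 states:
          a    b  
>  q0     q1   q0 
   q1     q2   q3 
   q2     q4   q2 
   q3     q5   q3 
   q4     q6   q4 
   q5     q4   q7 
 * q6     q8   q6 
   q7     q9   q7 
   q8     q8   q8 
   q9     q6  q10 
   q10   q11  q10 
   q11    q8  q12 
   q12   q13  q12 
   q13    q8  q14 
   q14   q13  q14 
(> = start, * = accepting)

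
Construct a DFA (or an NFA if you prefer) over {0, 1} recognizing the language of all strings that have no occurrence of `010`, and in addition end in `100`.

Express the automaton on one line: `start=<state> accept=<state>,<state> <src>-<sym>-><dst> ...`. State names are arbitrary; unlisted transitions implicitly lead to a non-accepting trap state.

Build one automaton per condition and run them in lockstep. One (4 states) tracks partial matches of the forbidden pattern `010`; the other (4 states) tracks how much of the suffix `100` has currently been matched. Each combined state is a pair, one component from each; accept when both components accept.
With 10 states:
        0   1  
>  S0   S1  S2 
   S1   S1  S3 
   S2   S4  S2 
   S3   S5  S2 
   S4   S6  S3 
   S5   S7  S8 
 * S6   S1  S3 
   S7   S9  S8 
   S8   S5  S8 
   S9   S9  S8 
(> = start, * = accepting)

start=S0 accept=S6 S0-0->S1 S0-1->S2 S1-0->S1 S1-1->S3 S2-0->S4 S2-1->S2 S3-0->S5 S3-1->S2 S4-0->S6 S4-1->S3 S5-0->S7 S5-1->S8 S6-0->S1 S6-1->S3 S7-0->S9 S7-1->S8 S8-0->S5 S8-1->S8 S9-0->S9 S9-1->S8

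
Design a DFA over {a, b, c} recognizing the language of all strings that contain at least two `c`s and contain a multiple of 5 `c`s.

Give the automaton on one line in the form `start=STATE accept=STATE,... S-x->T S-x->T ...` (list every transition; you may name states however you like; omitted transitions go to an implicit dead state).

start=S0 accept=S5 S0-a->S0 S0-b->S0 S0-c->S1 S1-a->S1 S1-b->S1 S1-c->S2 S2-a->S2 S2-b->S2 S2-c->S3 S3-a->S3 S3-b->S3 S3-c->S4 S4-a->S4 S4-b->S4 S4-c->S5 S5-a->S5 S5-b->S5 S5-c->S6 S6-a->S6 S6-b->S6 S6-c->S7 S7-a->S7 S7-b->S7 S7-c->S3

Build one automaton per condition and run them in lockstep. The first has 4 states tracking the count of `c`s, saturating at 3; the second has 5 states tracking the count of `c`s modulo 5. A product state is a pair (one from each), accepting exactly when both do.
        a   b   c  
>  S0   S0  S0  S1 
   S1   S1  S1  S2 
   S2   S2  S2  S3 
   S3   S3  S3  S4 
   S4   S4  S4  S5 
 * S5   S5  S5  S6 
   S6   S6  S6  S7 
   S7   S7  S7  S3 
(> = start, * = accepting)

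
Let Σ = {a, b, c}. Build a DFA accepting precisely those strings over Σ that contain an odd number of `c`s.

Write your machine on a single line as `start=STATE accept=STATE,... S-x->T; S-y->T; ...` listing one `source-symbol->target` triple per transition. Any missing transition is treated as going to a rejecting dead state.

start=S0; accept=S1; S0-a->S0; S0-b->S0; S0-c->S1; S1-a->S1; S1-b->S1; S1-c->S0

Keep the running count of `c`s modulo 2: each `c` advances along the cycle S0 → S1 → S0 while other symbols loop. Accept at S1.
2 states suffice.
        a   b   c  
>  S0   S0  S0  S1 
 * S1   S1  S1  S0 
(> = start, * = accepting)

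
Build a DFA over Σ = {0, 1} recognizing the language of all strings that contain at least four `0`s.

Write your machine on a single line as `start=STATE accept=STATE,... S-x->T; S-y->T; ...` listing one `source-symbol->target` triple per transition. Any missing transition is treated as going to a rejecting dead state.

Only the number of `0`s matters, and only up to 5. Make a chain q0 → q1 → q2 → q3 → q4 → q5 advanced by each `0` (with q5 absorbing); every other symbol self-loops. The accepting set is {q4, q5}.
6 states suffice.
        0   1  
>  q0   q1  q0 
   q1   q2  q1 
   q2   q3  q2 
   q3   q4  q3 
 * q4   q5  q4 
 * q5   q5  q5 
(> = start, * = accepting)

start=q0; accept=q4,q5; q0-0->q1; q0-1->q0; q1-0->q2; q1-1->q1; q2-0->q3; q2-1->q2; q3-0->q4; q3-1->q3; q4-0->q5; q4-1->q4; q5-0->q5; q5-1->q5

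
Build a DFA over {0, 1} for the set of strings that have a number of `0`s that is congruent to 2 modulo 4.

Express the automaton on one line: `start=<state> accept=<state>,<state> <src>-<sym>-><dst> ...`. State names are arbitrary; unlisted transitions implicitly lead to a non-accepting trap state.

start=s0 accept=s2 s0-0->s1 s0-1->s0 s1-0->s2 s1-1->s1 s2-0->s3 s2-1->s2 s3-0->s0 s3-1->s3

The only thing that matters is how many `0`s have appeared, reduced mod 4. Use one state per residue: s0 for 0, …, s3 for 3. Reading `0` moves to the next residue; anything else stays put. s2 is accepting.
        0   1  
>  s0   s1  s0 
   s1   s2  s1 
 * s2   s3  s2 
   s3   s0  s3 
(> = start, * = accepting)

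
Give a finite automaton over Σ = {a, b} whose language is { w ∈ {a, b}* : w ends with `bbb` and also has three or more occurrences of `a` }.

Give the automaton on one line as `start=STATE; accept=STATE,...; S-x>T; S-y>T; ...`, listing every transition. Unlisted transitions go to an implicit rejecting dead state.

start=q0; accept=q6; q0-a>q1; q0-b>q0; q1-a>q2; q1-b>q1; q2-a>q3; q2-b>q2; q3-a>q3; q3-b>q4; q4-a>q3; q4-b>q5; q5-a>q3; q5-b>q6; q6-a>q3; q6-b>q6

Handle the two conditions separately and then intersect. The first has 4 states tracking how much of the suffix `bbb` has currently been matched; the second has 5 states tracking the count of `a`s, saturating at 4. A product state is a pair (one from each), accepting exactly when both do. Minimizing collapses redundant product states.
With 7 states:
        a   b  
>  q0   q1  q0 
   q1   q2  q1 
   q2   q3  q2 
   q3   q3  q4 
   q4   q3  q5 
   q5   q3  q6 
 * q6   q3  q6 
(> = start, * = accepting)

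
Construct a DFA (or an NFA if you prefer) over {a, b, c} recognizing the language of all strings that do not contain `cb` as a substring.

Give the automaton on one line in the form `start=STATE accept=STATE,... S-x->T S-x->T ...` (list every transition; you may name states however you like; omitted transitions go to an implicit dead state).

start=s0 accept=s0,s1 s0-a->s0 s0-b->s0 s0-c->s1 s1-a->s0 s1-b->s2 s1-c->s1 s2-a->s2 s2-b->s2 s2-c->s2

This is the complement of 'contains `cb`'. Use the same substring-matching states — s0 through s2 holding how much of `cb` has just been matched — but flip the accepting set: everything except the trap s2 accepts.
With 3 states:
        a   b   c  
>* s0   s0  s0  s1 
 * s1   s0  s2  s1 
   s2   s2  s2  s2 
(> = start, * = accepting)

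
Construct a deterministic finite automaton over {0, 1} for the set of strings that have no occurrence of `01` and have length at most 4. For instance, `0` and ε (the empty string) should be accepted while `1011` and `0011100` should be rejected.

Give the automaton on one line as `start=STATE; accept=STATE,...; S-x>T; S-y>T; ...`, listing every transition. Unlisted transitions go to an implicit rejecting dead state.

Handle the two conditions separately and then intersect. The first has 3 states tracking partial matches of the forbidden pattern `01`; the second has 6 states tracking the input length, saturating at 5. A product state is a pair (one from each), accepting exactly when both do. After merging equivalent states the machine shrinks.
        0   1  
>* S0   S1  S2 
 * S1   S3  S4 
 * S2   S3  S5 
 * S3   S6  S4 
   S4   S4  S4 
 * S5   S6  S7 
 * S6   S8  S4 
 * S7   S8  S8 
 * S8   S4  S4 
(> = start, * = accepting)

start=S0; accept=S0,S1,S2,S3,S5,S6,S7,S8; S0-0>S1; S0-1>S2; S1-0>S3; S1-1>S4; S2-0>S3; S2-1>S5; S3-0>S6; S3-1>S4; S4-0>S4; S4-1>S4; S5-0>S6; S5-1>S7; S6-0>S8; S6-1>S4; S7-0>S8; S7-1>S8; S8-0>S4; S8-1>S4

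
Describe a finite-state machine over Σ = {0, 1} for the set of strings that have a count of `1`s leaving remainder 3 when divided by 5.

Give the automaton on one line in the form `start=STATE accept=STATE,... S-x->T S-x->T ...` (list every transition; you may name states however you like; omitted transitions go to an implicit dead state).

The only thing that matters is how many `1`s have appeared, reduced mod 5. Use one state per residue: A for 0, …, E for 4. Reading `1` moves to the next residue; anything else stays put. D is accepting.
5 states suffice.
       0  1 
>  A   A  B 
   B   B  C 
   C   C  D 
 * D   D  E 
   E   E  A 
(> = start, * = accepting)

start=A accept=D A-0->A A-1->B B-0->B B-1->C C-0->C C-1->D D-0->D D-1->E E-0->E E-1->A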